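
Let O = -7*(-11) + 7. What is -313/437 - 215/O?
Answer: -120247/36708 ≈ -3.2758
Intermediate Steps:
O = 84 (O = 77 + 7 = 84)
-313/437 - 215/O = -313/437 - 215/84 = -120247/36708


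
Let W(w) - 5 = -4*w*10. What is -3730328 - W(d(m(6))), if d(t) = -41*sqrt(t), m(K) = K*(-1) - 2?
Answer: -3730333 - 3280*I*sqrt(2) ≈ -3.7303e+6 - 4638.6*I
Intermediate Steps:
m(K) = -2 - K (m(K) = -K - 2 = -2 - K)
W(w) = 5 - 40*w (W(w) = 5 - 4*w*10 = 5 - 40*w)
-3730328 - W(d(m(6))) = -3730328 - (5 - (-1640)*sqrt(-2 - 1*6)) = -3730328 - (5 - (-1640)*sqrt(-2 - 6)) = -3730328 - (5 - (-1640)*sqrt(-8)) = -3730328 - (5 - (-1640)*2*I*sqrt(2)) = -3730328 - (5 - (-3280)*I*sqrt(2)) = -3730328 - (5 + 3280*I*sqrt(2)) = -3730328 + (-5 - 3280*I*sqrt(2)) = -3730333 - 3280*I*sqrt(2)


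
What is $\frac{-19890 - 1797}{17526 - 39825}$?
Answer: $\frac{7229}{7433} \approx 0.97256$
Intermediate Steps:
$\frac{-19890 - 1797}{17526 - 39825} = - \frac{21687}{-22299} = \left(-21687\right) \left(- \frac{1}{22299}\right) = \frac{7229}{7433}$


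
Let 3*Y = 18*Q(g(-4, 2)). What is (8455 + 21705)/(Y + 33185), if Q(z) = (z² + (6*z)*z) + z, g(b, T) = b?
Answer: 30160/33833 ≈ 0.89144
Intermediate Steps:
Q(z) = z + 7*z² (Q(z) = (z² + 6*z²) + z = 7*z² + z = z + 7*z²)
Y = 648 (Y = (18*(-4*(1 + 7*(-4))))/3 = (18*(-4*(1 - 28)))/3 = (18*(-4*(-27)))/3 = (18*108)/3 = (⅓)*1944 = 648)
(8455 + 21705)/(Y + 33185) = (8455 + 21705)/(648 + 33185) = 30160/33833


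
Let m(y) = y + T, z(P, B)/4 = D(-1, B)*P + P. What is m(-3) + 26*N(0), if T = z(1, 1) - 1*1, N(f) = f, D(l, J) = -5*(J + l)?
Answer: 0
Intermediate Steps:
D(l, J) = -5*J - 5*l
z(P, B) = 4*P + 4*P*(5 - 5*B) (z(P, B) = 4*((-5*B - 5*(-1))*P + P) = 4*((-5*B + 5)*P + P) = 4*((5 - 5*B)*P + P) = 4*(P*(5 - 5*B) + P) = 4*(P + P*(5 - 5*B)) = 4*P + 4*P*(5 - 5*B))
T = 3 (T = 4*1*(6 - 5*1) - 1*1 = 4*1*(6 - 5) - 1 = 4*1*1 - 1 = 4 - 1 = 3)
m(y) = 3 + y (m(y) = y + 3 = 3 + y)
m(-3) + 26*N(0) = (3 - 3) + 26*0 = 0 + 0 = 0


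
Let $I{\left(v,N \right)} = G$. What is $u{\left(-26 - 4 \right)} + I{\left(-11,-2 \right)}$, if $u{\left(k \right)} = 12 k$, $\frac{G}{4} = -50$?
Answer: $-560$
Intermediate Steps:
$G = -200$ ($G = 4 \left(-50\right) = -200$)
$I{\left(v,N \right)} = -200$
$u{\left(-26 - 4 \right)} + I{\left(-11,-2 \right)} = 12 \left(-26 - 4\right) - 200 = 12 \left(-30\right) - 200 = -360 - 200 = -560$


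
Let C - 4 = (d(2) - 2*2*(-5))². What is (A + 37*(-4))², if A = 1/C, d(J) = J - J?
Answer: 3574963681/163216 ≈ 21903.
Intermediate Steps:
d(J) = 0
C = 404 (C = 4 + (0 - 2*2*(-5))² = 4 + (0 - 4*(-5))² = 4 + (0 + 20)² = 4 + 20² = 4 + 400 = 404)
A = 1/404 ≈ 0.0024752
(A + 37*(-4))² = (1/404 + 37*(-4))² = (1/404 - 148)² = (-59791/404)² = 3574963681/163216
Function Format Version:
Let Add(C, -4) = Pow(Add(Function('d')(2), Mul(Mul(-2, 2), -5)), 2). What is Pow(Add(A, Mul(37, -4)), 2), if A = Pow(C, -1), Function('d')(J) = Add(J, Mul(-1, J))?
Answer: Rational(3574963681, 163216) ≈ 21903.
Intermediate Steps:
Function('d')(J) = 0
C = 404 (C = Add(4, Pow(Add(0, Mul(Mul(-2, 2), -5)), 2)) = Add(4, Pow(Add(0, Mul(-4, -5)), 2)) = Add(4, Pow(Add(0, 20), 2)) = Add(4, Pow(20, 2)) = Add(4, 400) = 404)
A = Rational(1, 404) (A = Pow(404, -1) = Rational(1, 404) ≈ 0.0024752)
Pow(Add(A, Mul(37, -4)), 2) = Pow(Add(Rational(1, 404), Mul(37, -4)), 2) = Pow(Add(Rational(1, 404), -148), 2) = Pow(Rational(-59791, 404), 2) = Rational(3574963681, 163216)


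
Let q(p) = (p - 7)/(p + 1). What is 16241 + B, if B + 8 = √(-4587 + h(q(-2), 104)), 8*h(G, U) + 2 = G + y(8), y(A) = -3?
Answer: 16233 + I*√18346/2 ≈ 16233.0 + 67.724*I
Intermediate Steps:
q(p) = (-7 + p)/(1 + p)
h(G, U) = -5/8 + G/8 (h(G, U) = -¼ + (G - 3)/8 = -¼ + (-3 + G)/8 = -¼ + (-3/8 + G/8) = -5/8 + G/8)
B = -8 + I*√18346/2 (B = -8 + √(-4587 + (-5/8 + ((-7 - 2)/(1 - 2))/8)) = -8 + √(-4587 + (-5/8 + (-9/(-1))/8)) = -8 + √(-4587 + (-5/8 + (-1*(-9))/8)) = -8 + √(-4587 + (-5/8 + (⅛)*9)) = -8 + √(-4587 + (-5/8 + 9/8)) = -8 + √(-4587 + ½) = -8 + √(-9173/2) = -8 + I*√18346/2 ≈ -8.0 + 67.724*I)
16241 + B = 16241 + (-8 + I*√18346/2) = 16233 + I*√18346/2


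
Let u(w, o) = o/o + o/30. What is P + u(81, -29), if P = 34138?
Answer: 1024141/30 ≈ 34138.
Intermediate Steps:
u(w, o) = 1 + o/30 (u(w, o) = 1 + o*(1/30) = 1 + o/30)
P + u(81, -29) = 34138 + (1 + (1/30)*(-29)) = 34138 + (1 - 29/30) = 34138 + 1/30 = 1024141/30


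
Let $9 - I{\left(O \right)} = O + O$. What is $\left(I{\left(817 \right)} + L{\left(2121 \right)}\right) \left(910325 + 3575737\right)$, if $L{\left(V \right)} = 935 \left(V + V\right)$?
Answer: $17785643277990$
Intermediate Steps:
$I{\left(O \right)} = 9 - 2 O$ ($I{\left(O \right)} = 9 - \left(O + O\right) = 9 - 2 O$)
$L{\left(V \right)} = 1870 V$ ($L{\left(V \right)} = 935 \cdot 2 V = 1870 V$)
$\left(I{\left(817 \right)} + L{\left(2121 \right)}\right) \left(910325 + 3575737\right) = \left(\left(9 - 1634\right) + 1870 \cdot 2121\right) \left(910325 + 3575737\right) = \left(\left(9 - 1634\right) + 3966270\right) 4486062 = \left(-1625 + 3966270\right) 4486062 = 3964645 \cdot 4486062 = 17785643277990$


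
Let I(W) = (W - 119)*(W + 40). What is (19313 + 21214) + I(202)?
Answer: 60613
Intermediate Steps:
I(W) = (-119 + W)*(40 + W)
(19313 + 21214) + I(202) = (19313 + 21214) + (-4760 + 202² - 79*202) = 40527 + (-4760 + 40804 - 15958) = 40527 + 20086 = 60613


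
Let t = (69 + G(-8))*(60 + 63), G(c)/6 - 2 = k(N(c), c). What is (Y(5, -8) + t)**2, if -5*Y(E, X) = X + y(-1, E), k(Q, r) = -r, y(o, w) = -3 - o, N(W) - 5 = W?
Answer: 251825161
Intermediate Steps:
N(W) = 5 + W
G(c) = 12 - 6*c (G(c) = 12 + 6*(-c) = 12 - 6*c)
Y(E, X) = 2/5 - X/5 (Y(E, X) = -(X + (-3 - 1*(-1)))/5 = -(X + (-3 + 1))/5 = -(X - 2)/5 = -(-2 + X)/5 = 2/5 - X/5)
t = 15867 (t = (69 + (12 - 6*(-8)))*(60 + 63) = (69 + (12 + 48))*123 = (69 + 60)*123 = 129*123 = 15867)
(Y(5, -8) + t)**2 = ((2/5 - 1/5*(-8)) + 15867)**2 = ((2/5 + 8/5) + 15867)**2 = (2 + 15867)**2 = 15869**2 = 251825161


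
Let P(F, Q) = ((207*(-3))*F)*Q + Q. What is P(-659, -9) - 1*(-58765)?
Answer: -3624395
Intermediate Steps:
P(F, Q) = Q - 621*F*Q (P(F, Q) = (-621*F)*Q + Q = -621*F*Q + Q = Q - 621*F*Q)
P(-659, -9) - 1*(-58765) = -9*(1 - 621*(-659)) - 1*(-58765) = -9*(1 + 409239) + 58765 = -9*409240 + 58765 = -3683160 + 58765 = -3624395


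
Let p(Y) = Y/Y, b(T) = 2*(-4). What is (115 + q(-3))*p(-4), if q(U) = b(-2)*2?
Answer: 99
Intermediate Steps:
b(T) = -8
p(Y) = 1
q(U) = -16 (q(U) = -8*2 = -16)
(115 + q(-3))*p(-4) = (115 - 16)*1 = 99*1 = 99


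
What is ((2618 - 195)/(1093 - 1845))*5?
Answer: -12115/752 ≈ -16.110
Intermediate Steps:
((2618 - 195)/(1093 - 1845))*5 = (2423/(-752))*5 = (2423*(-1/752))*5 = -2423/752*5 = -12115/752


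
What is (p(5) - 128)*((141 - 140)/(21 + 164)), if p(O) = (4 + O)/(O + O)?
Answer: -1271/1850 ≈ -0.68703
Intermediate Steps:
p(O) = (4 + O)/(2*O) (p(O) = (4 + O)/((2*O)) = (4 + O)*(1/(2*O)) = (4 + O)/(2*O))
(p(5) - 128)*((141 - 140)/(21 + 164)) = ((½)*(4 + 5)/5 - 128)*((141 - 140)/(21 + 164)) = ((½)*(⅕)*9 - 128)*(1/185) = (9/10 - 128)*(1*(1/185)) = -1271/10*1/185 = -1271/1850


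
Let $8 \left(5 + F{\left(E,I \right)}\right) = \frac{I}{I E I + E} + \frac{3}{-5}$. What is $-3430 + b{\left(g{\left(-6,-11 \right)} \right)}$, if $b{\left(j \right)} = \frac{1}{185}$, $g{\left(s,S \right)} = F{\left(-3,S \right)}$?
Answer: $- \frac{634549}{185} \approx -3430.0$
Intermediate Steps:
$F{\left(E,I \right)} = - \frac{203}{40} + \frac{I}{8 \left(E + E I^{2}\right)}$ ($F{\left(E,I \right)} = -5 + \frac{\frac{I}{I E I + E} + \frac{3}{-5}}{8} = -5 + \frac{\frac{I}{E I I + E} + 3 \left(- \frac{1}{5}\right)}{8} = -5 + \frac{\frac{I}{E I^{2} + E} - \frac{3}{5}}{8} = -5 + \frac{\frac{I}{E + E I^{2}} - \frac{3}{5}}{8} = -5 + \frac{- \frac{3}{5} + \frac{I}{E + E I^{2}}}{8} = -5 + \left(- \frac{3}{40} + \frac{I}{8 \left(E + E I^{2}\right)}\right) = - \frac{203}{40} + \frac{I}{8 \left(E + E I^{2}\right)}$)
$g{\left(s,S \right)} = - \frac{609 + 5 S + 609 S^{2}}{120 \left(1 + S^{2}\right)}$ ($g{\left(s,S \right)} = \frac{\left(-203\right) \left(-3\right) + 5 S - - 609 S^{2}}{40 \left(-3\right) \left(1 + S^{2}\right)} = \frac{1}{40} \left(- \frac{1}{3}\right) \frac{1}{1 + S^{2}} \left(609 + 5 S + 609 S^{2}\right) = - \frac{609 + 5 S + 609 S^{2}}{120 \left(1 + S^{2}\right)}$)
$b{\left(j \right)} = \frac{1}{185}$
$-3430 + b{\left(g{\left(-6,-11 \right)} \right)} = -3430 + \frac{1}{185} = - \frac{634549}{185}$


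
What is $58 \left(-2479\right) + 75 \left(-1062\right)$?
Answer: $-223432$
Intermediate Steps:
$58 \left(-2479\right) + 75 \left(-1062\right) = -143782 - 79650 = -223432$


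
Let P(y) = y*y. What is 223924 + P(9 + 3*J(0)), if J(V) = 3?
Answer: 224248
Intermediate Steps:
P(y) = y²
223924 + P(9 + 3*J(0)) = 223924 + (9 + 3*3)² = 223924 + (9 + 9)² = 223924 + 18² = 223924 + 324 = 224248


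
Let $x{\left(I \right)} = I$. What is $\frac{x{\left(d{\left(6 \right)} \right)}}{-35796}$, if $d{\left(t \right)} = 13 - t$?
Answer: $- \frac{7}{35796} \approx -0.00019555$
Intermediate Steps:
$\frac{x{\left(d{\left(6 \right)} \right)}}{-35796} = \frac{13 - 6}{-35796} = \left(13 - 6\right) \left(- \frac{1}{35796}\right) = 7 \left(- \frac{1}{35796}\right) = - \frac{7}{35796}$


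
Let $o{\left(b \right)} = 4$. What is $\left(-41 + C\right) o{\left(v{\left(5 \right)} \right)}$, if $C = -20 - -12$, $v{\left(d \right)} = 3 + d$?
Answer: $-196$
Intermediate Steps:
$C = -8$ ($C = -20 + 12 = -8$)
$\left(-41 + C\right) o{\left(v{\left(5 \right)} \right)} = \left(-41 - 8\right) 4 = \left(-49\right) 4 = -196$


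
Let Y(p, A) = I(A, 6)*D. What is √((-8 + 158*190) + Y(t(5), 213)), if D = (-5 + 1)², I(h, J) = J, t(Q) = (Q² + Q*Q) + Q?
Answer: 2*√7527 ≈ 173.52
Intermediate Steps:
t(Q) = Q + 2*Q² (t(Q) = (Q² + Q²) + Q = 2*Q² + Q = Q + 2*Q²)
D = 16 (D = (-4)² = 16)
Y(p, A) = 96 (Y(p, A) = 6*16 = 96)
√((-8 + 158*190) + Y(t(5), 213)) = √((-8 + 158*190) + 96) = √((-8 + 30020) + 96) = √(30012 + 96) = √30108 = 2*√7527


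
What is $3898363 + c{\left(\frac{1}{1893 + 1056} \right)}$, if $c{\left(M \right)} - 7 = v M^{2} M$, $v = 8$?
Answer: $\frac{99978674330651138}{25646276349} \approx 3.8984 \cdot 10^{6}$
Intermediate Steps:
$c{\left(M \right)} = 7 + 8 M^{3}$ ($c{\left(M \right)} = 7 + 8 M^{2} M = 7 + 8 M^{3}$)
$3898363 + c{\left(\frac{1}{1893 + 1056} \right)} = 3898363 + \left(7 + 8 \left(\frac{1}{1893 + 1056}\right)^{3}\right) = 3898363 + \left(7 + 8 \left(\frac{1}{2949}\right)^{3}\right) = 3898363 + \left(7 + \frac{8}{25646276349}\right) = 3898363 + \frac{179523934451}{25646276349} = \frac{99978674330651138}{25646276349}$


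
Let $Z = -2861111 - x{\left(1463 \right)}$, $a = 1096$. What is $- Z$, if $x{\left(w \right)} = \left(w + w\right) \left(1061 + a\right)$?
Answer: $9172493$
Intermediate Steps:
$x{\left(w \right)} = 4314 w$ ($x{\left(w \right)} = \left(w + w\right) \left(1061 + 1096\right) = 2 w 2157 = 4314 w$)
$Z = -9172493$ ($Z = -2861111 - 4314 \cdot 1463 = -2861111 - 6311382 = -9172493$)
$- Z = \left(-1\right) \left(-9172493\right) = 9172493$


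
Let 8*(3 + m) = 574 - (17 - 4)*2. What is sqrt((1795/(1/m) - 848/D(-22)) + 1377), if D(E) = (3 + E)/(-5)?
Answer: 3*sqrt(19048982)/38 ≈ 344.57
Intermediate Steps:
D(E) = -3/5 - E/5 (D(E) = (3 + E)*(-1/5) = -3/5 - E/5)
m = 131/2 (m = -3 + (574 - (17 - 4)*2)/8 = -3 + (574 - 13*2)/8 = -3 + (574 - 1*26)/8 = -3 + (574 - 26)/8 = -3 + (1/8)*548 = -3 + 137/2 = 131/2 ≈ 65.500)
sqrt((1795/(1/m) - 848/D(-22)) + 1377) = sqrt((1795/(1/(131/2)) - 848/(-3/5 - 1/5*(-22))) + 1377) = sqrt((1795/(2/131) - 848/(-3/5 + 22/5)) + 1377) = sqrt((1795*(131/2) - 848/19/5) + 1377) = sqrt((235145/2 - 848*5/19) + 1377) = sqrt((235145/2 - 4240/19) + 1377) = sqrt(4459275/38 + 1377) = sqrt(4511601/38) = 3*sqrt(19048982)/38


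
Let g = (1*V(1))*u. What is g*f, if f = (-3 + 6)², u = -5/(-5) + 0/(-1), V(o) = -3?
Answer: -27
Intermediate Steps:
u = 1 (u = -5*(-⅕) + 0*(-1) = 1 + 0 = 1)
g = -3 (g = (1*(-3))*1 = -3*1 = -3)
f = 9 (f = 3² = 9)
g*f = -3*9 = -27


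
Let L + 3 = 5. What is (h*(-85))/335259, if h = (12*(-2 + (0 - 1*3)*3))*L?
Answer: 7480/111753 ≈ 0.066933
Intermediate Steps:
L = 2 (L = -3 + 5 = 2)
h = -264 (h = (12*(-2 + (0 - 1*3)*3))*2 = (12*(-2 + (0 - 3)*3))*2 = (12*(-2 - 3*3))*2 = (12*(-2 - 9))*2 = (12*(-11))*2 = -132*2 = -264)
(h*(-85))/335259 = -264*(-85)/335259 = 22440*(1/335259) = 7480/111753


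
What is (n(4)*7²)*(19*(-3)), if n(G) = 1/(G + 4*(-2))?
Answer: 2793/4 ≈ 698.25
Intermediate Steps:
n(G) = 1/(-8 + G) (n(G) = 1/(G - 8) = 1/(-8 + G))
(n(4)*7²)*(19*(-3)) = (7²/(-8 + 4))*(19*(-3)) = (49/(-4))*(-57) = -¼*49*(-57) = -49/4*(-57) = 2793/4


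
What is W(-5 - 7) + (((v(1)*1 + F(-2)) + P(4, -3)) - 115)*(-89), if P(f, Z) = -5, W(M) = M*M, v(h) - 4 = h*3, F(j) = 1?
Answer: 10112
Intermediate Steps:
v(h) = 4 + 3*h (v(h) = 4 + h*3 = 4 + 3*h)
W(M) = M²
W(-5 - 7) + (((v(1)*1 + F(-2)) + P(4, -3)) - 115)*(-89) = (-5 - 7)² + ((((4 + 3*1)*1 + 1) - 5) - 115)*(-89) = (-12)² + ((((4 + 3)*1 + 1) - 5) - 115)*(-89) = 144 + (((7*1 + 1) - 5) - 115)*(-89) = 144 + (((7 + 1) - 5) - 115)*(-89) = 144 + ((8 - 5) - 115)*(-89) = 144 + (3 - 115)*(-89) = 144 - 112*(-89) = 144 + 9968 = 10112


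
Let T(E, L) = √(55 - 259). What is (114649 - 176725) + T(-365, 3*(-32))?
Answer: -62076 + 2*I*√51 ≈ -62076.0 + 14.283*I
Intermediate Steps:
T(E, L) = 2*I*√51 (T(E, L) = √(-204) = 2*I*√51)
(114649 - 176725) + T(-365, 3*(-32)) = (114649 - 176725) + 2*I*√51 = -62076 + 2*I*√51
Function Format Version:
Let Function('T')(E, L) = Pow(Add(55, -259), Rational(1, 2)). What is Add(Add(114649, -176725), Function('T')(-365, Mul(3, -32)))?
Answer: Add(-62076, Mul(2, I, Pow(51, Rational(1, 2)))) ≈ Add(-62076., Mul(14.283, I))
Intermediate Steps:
Function('T')(E, L) = Mul(2, I, Pow(51, Rational(1, 2))) (Function('T')(E, L) = Pow(-204, Rational(1, 2)) = Mul(2, I, Pow(51, Rational(1, 2))))
Add(Add(114649, -176725), Function('T')(-365, Mul(3, -32))) = Add(Add(114649, -176725), Mul(2, I, Pow(51, Rational(1, 2)))) = Add(-62076, Mul(2, I, Pow(51, Rational(1, 2))))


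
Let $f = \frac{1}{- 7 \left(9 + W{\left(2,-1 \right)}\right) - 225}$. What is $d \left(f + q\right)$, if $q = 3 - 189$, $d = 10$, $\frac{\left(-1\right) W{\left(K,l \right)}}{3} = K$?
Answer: $- \frac{228785}{123} \approx -1860.0$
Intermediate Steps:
$W{\left(K,l \right)} = - 3 K$
$f = - \frac{1}{246}$ ($f = \frac{1}{- 7 \left(9 - 6\right) - 225} = \frac{1}{\left(-7\right) 3 - 225} = \frac{1}{-21 - 225} = \frac{1}{-246} = - \frac{1}{246} \approx -0.004065$)
$q = -186$
$d \left(f + q\right) = 10 \left(- \frac{1}{246} - 186\right) = 10 \left(- \frac{45757}{246}\right) = - \frac{228785}{123}$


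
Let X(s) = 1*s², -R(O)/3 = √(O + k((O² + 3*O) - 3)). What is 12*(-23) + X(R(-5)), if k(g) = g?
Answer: -258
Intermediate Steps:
R(O) = -3*√(-3 + O² + 4*O) (R(O) = -3*√(O + ((O² + 3*O) - 3)) = -3*√(O + (-3 + O² + 3*O)) = -3*√(-3 + O² + 4*O))
X(s) = s²
12*(-23) + X(R(-5)) = 12*(-23) + (-3*√(-3 + (-5)² + 4*(-5)))² = -276 + (-3*√(-3 + 25 - 20))² = -276 + (-3*√2)² = -276 + 18 = -258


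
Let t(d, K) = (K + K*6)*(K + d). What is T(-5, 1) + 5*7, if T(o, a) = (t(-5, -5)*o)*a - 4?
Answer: -1719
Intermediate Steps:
t(d, K) = 7*K*(K + d) (t(d, K) = (K + 6*K)*(K + d) = (7*K)*(K + d) = 7*K*(K + d))
T(o, a) = -4 + 350*a*o (T(o, a) = ((7*(-5)*(-5 - 5))*o)*a - 4 = ((7*(-5)*(-10))*o)*a - 4 = (350*o)*a - 4 = 350*a*o - 4 = -4 + 350*a*o)
T(-5, 1) + 5*7 = (-4 + 350*1*(-5)) + 5*7 = (-4 - 1750) + 35 = -1754 + 35 = -1719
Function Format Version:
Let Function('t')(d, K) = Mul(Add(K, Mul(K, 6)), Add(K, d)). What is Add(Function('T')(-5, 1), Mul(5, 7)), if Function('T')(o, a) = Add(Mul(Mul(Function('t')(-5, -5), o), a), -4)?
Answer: -1719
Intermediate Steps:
Function('t')(d, K) = Mul(7, K, Add(K, d)) (Function('t')(d, K) = Mul(Add(K, Mul(6, K)), Add(K, d)) = Mul(Mul(7, K), Add(K, d)) = Mul(7, K, Add(K, d)))
Function('T')(o, a) = Add(-4, Mul(350, a, o)) (Function('T')(o, a) = Add(Mul(Mul(Mul(7, -5, Add(-5, -5)), o), a), -4) = Add(Mul(Mul(Mul(7, -5, -10), o), a), -4) = Add(Mul(Mul(350, o), a), -4) = Add(Mul(350, a, o), -4) = Add(-4, Mul(350, a, o)))
Add(Function('T')(-5, 1), Mul(5, 7)) = Add(Add(-4, Mul(350, 1, -5)), Mul(5, 7)) = Add(Add(-4, -1750), 35) = Add(-1754, 35) = -1719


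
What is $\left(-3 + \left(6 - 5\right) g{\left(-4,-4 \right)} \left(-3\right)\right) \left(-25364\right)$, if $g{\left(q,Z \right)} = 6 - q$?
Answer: $837012$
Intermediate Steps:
$\left(-3 + \left(6 - 5\right) g{\left(-4,-4 \right)} \left(-3\right)\right) \left(-25364\right) = \left(-3 + \left(6 - 5\right) \left(6 - -4\right) \left(-3\right)\right) \left(-25364\right) = \left(-3 + 1 \left(6 + 4\right) \left(-3\right)\right) \left(-25364\right) = \left(-3 + 1 \cdot 10 \left(-3\right)\right) \left(-25364\right) = \left(-3 + 10 \left(-3\right)\right) \left(-25364\right) = \left(-3 - 30\right) \left(-25364\right) = \left(-33\right) \left(-25364\right) = 837012$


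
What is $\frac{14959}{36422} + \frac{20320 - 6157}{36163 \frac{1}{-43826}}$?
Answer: $- \frac{22606872628919}{1317128786} \approx -17164.0$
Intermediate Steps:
$\frac{14959}{36422} + \frac{20320 - 6157}{36163 \frac{1}{-43826}} = 14959 \cdot \frac{1}{36422} + \frac{14163}{36163 \left(- \frac{1}{43826}\right)} = \frac{14959}{36422} + \frac{14163}{- \frac{36163}{43826}} = \frac{14959}{36422} + 14163 \left(- \frac{43826}{36163}\right) = \frac{14959}{36422} - \frac{620707638}{36163} = - \frac{22606872628919}{1317128786}$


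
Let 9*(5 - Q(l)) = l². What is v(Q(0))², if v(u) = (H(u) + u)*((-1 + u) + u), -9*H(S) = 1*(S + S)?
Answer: 1225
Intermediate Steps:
Q(l) = 5 - l²/9
H(S) = -2*S/9 (H(S) = -(S + S)/9 = -2*S/9)
v(u) = 7*u*(-1 + 2*u)/9 (v(u) = (-2*u/9 + u)*((-1 + u) + u) = (7*u/9)*(-1 + 2*u) = 7*u*(-1 + 2*u)/9)
v(Q(0))² = (7*(5 - ⅑*0²)*(-1 + 2*(5 - ⅑*0²))/9)² = (7*(5 - ⅑*0)*(-1 + 2*(5 - ⅑*0))/9)² = (7*(5 + 0)*(-1 + 2*(5 + 0))/9)² = ((7/9)*5*(-1 + 2*5))² = ((7/9)*5*(-1 + 10))² = ((7/9)*5*9)² = 35² = 1225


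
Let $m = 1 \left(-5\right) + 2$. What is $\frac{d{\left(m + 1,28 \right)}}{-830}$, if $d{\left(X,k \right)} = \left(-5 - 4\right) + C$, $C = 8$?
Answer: $\frac{1}{830} \approx 0.0012048$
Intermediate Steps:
$m = -3$ ($m = -5 + 2 = -3$)
$d{\left(X,k \right)} = -1$ ($d{\left(X,k \right)} = \left(-5 - 4\right) + 8 = -9 + 8 = -1$)
$\frac{d{\left(m + 1,28 \right)}}{-830} = - \frac{1}{-830} = \left(-1\right) \left(- \frac{1}{830}\right) = \frac{1}{830}$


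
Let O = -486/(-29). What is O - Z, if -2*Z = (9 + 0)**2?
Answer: 3321/58 ≈ 57.259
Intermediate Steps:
O = 486/29 (O = -486*(-1/29) = 486/29 ≈ 16.759)
Z = -81/2 (Z = -(9 + 0)**2/2 = -1/2*9**2 = -1/2*81 = -81/2 ≈ -40.500)
O - Z = 486/29 - 1*(-81/2) = 486/29 + 81/2 = 3321/58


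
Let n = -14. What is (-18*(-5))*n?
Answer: -1260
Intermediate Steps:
(-18*(-5))*n = -18*(-5)*(-14) = 90*(-14) = -1260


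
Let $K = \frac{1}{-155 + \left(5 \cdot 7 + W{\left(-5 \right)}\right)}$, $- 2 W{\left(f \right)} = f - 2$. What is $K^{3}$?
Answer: $- \frac{8}{12649337} \approx -6.3244 \cdot 10^{-7}$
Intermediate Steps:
$W{\left(f \right)} = 1 - \frac{f}{2}$ ($W{\left(f \right)} = - \frac{f - 2}{2} = - \frac{-2 + f}{2} = 1 - \frac{f}{2}$)
$K = - \frac{2}{233}$ ($K = \frac{1}{-155 + \left(5 \cdot 7 + \left(1 - - \frac{5}{2}\right)\right)} = \frac{1}{-155 + \left(35 + \left(1 + \frac{5}{2}\right)\right)} = \frac{1}{-155 + \left(35 + \frac{7}{2}\right)} = \frac{1}{-155 + \frac{77}{2}} = \frac{1}{- \frac{233}{2}} = - \frac{2}{233} \approx -0.0085837$)
$K^{3} = \left(- \frac{2}{233}\right)^{3} = - \frac{8}{12649337}$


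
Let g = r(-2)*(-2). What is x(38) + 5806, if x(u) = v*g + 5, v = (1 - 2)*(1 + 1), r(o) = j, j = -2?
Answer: 5803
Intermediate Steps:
r(o) = -2
g = 4 (g = -2*(-2) = 4)
v = -2 (v = -1*2 = -2)
x(u) = -3 (x(u) = -2*4 + 5 = -8 + 5 = -3)
x(38) + 5806 = -3 + 5806 = 5803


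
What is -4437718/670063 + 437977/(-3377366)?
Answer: -15281270073339/2263047994058 ≈ -6.7525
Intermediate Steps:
-4437718/670063 + 437977/(-3377366) = -4437718*1/670063 + 437977*(-1/3377366) = -4437718/670063 - 437977/3377366 = -15281270073339/2263047994058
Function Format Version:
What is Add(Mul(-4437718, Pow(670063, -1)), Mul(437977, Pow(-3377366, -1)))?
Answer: Rational(-15281270073339, 2263047994058) ≈ -6.7525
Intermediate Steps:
Add(Mul(-4437718, Pow(670063, -1)), Mul(437977, Pow(-3377366, -1))) = Add(Mul(-4437718, Rational(1, 670063)), Mul(437977, Rational(-1, 3377366))) = Add(Rational(-4437718, 670063), Rational(-437977, 3377366)) = Rational(-15281270073339, 2263047994058)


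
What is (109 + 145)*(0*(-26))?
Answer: 0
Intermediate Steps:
(109 + 145)*(0*(-26)) = 254*0 = 0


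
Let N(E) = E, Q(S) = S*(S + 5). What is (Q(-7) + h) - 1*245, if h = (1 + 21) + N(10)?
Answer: -199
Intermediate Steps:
Q(S) = S*(5 + S)
h = 32 (h = (1 + 21) + 10 = 22 + 10 = 32)
(Q(-7) + h) - 1*245 = (-7*(5 - 7) + 32) - 1*245 = (-7*(-2) + 32) - 245 = (14 + 32) - 245 = 46 - 245 = -199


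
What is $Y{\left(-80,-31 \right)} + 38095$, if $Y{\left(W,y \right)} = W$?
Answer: $38015$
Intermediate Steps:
$Y{\left(-80,-31 \right)} + 38095 = -80 + 38095 = 38015$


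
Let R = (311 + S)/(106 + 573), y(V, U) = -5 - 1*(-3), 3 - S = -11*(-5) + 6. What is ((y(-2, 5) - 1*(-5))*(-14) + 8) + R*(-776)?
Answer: -2262/7 ≈ -323.14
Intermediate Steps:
S = -58 (S = 3 - (-11*(-5) + 6) = 3 - (55 + 6) = 3 - 1*61 = 3 - 61 = -58)
y(V, U) = -2 (y(V, U) = -5 + 3 = -2)
R = 253/679 (R = (311 - 58)/(106 + 573) = 253/679 ≈ 0.37261)
((y(-2, 5) - 1*(-5))*(-14) + 8) + R*(-776) = ((-2 - 1*(-5))*(-14) + 8) + (253/679)*(-776) = ((-2 + 5)*(-14) + 8) - 2024/7 = (3*(-14) + 8) - 2024/7 = (-42 + 8) - 2024/7 = -34 - 2024/7 = -2262/7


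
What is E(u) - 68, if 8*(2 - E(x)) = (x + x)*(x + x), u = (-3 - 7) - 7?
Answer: -421/2 ≈ -210.50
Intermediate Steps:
u = -17 (u = -10 - 7 = -17)
E(x) = 2 - x**2/2 (E(x) = 2 - (x + x)*(x + x)/8 = 2 - 2*x*2*x/8 = 2 - x**2/2)
E(u) - 68 = (2 - 1/2*(-17)**2) - 68 = (2 - 1/2*289) - 68 = (2 - 289/2) - 68 = -285/2 - 68 = -421/2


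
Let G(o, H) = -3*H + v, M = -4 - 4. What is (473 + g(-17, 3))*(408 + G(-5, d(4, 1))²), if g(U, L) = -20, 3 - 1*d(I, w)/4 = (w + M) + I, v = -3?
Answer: 2732949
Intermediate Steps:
M = -8
d(I, w) = 44 - 4*I - 4*w (d(I, w) = 12 - 4*((w - 8) + I) = 12 - 4*((-8 + w) + I) = 12 - 4*(-8 + I + w) = 12 + (32 - 4*I - 4*w) = 44 - 4*I - 4*w)
G(o, H) = -3 - 3*H (G(o, H) = -3*H - 3 = -3 - 3*H)
(473 + g(-17, 3))*(408 + G(-5, d(4, 1))²) = (473 - 20)*(408 + (-3 - 3*(44 - 4*4 - 4*1))²) = 453*(408 + (-3 - 3*(44 - 16 - 4))²) = 453*(408 + (-3 - 3*24)²) = 453*(408 + (-3 - 72)²) = 453*(408 + (-75)²) = 453*(408 + 5625) = 453*6033 = 2732949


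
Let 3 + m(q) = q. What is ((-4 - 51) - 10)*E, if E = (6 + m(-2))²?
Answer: -65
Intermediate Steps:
m(q) = -3 + q
E = 1 (E = (6 + (-3 - 2))² = (6 - 5)² = 1² = 1)
((-4 - 51) - 10)*E = ((-4 - 51) - 10)*1 = (-55 - 10)*1 = -65*1 = -65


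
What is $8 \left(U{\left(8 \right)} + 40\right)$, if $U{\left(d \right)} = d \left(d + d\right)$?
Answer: $1344$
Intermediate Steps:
$U{\left(d \right)} = 2 d^{2}$ ($U{\left(d \right)} = d 2 d = 2 d^{2}$)
$8 \left(U{\left(8 \right)} + 40\right) = 8 \left(2 \cdot 8^{2} + 40\right) = 8 \left(2 \cdot 64 + 40\right) = 8 \left(128 + 40\right) = 8 \cdot 168 = 1344$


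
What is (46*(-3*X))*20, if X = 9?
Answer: -24840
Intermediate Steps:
(46*(-3*X))*20 = (46*(-3*9))*20 = (46*(-27))*20 = -1242*20 = -24840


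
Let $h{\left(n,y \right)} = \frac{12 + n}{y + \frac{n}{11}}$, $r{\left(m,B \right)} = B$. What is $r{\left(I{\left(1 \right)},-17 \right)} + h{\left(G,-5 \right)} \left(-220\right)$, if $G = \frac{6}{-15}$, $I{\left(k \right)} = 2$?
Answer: $\frac{135651}{277} \approx 489.71$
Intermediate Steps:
$G = - \frac{2}{5}$ ($G = 6 \left(- \frac{1}{15}\right) = - \frac{2}{5} \approx -0.4$)
$h{\left(n,y \right)} = \frac{12 + n}{y + \frac{n}{11}}$ ($h{\left(n,y \right)} = \frac{12 + n}{y + n \frac{1}{11}} = \frac{12 + n}{y + \frac{n}{11}}$)
$r{\left(I{\left(1 \right)},-17 \right)} + h{\left(G,-5 \right)} \left(-220\right) = -17 + \frac{11 \left(12 - \frac{2}{5}\right)}{- \frac{2}{5} + 11 \left(-5\right)} \left(-220\right) = -17 + 11 \frac{1}{- \frac{2}{5} - 55} \cdot \frac{58}{5} \left(-220\right) = -17 + 11 \frac{1}{- \frac{277}{5}} \cdot \frac{58}{5} \left(-220\right) = -17 + 11 \left(- \frac{5}{277}\right) \frac{58}{5} \left(-220\right) = -17 - - \frac{140360}{277} = -17 + \frac{140360}{277} = \frac{135651}{277}$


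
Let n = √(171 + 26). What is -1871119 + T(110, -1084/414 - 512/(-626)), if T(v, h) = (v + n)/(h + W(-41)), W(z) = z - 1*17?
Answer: -3624858784159/1937266 - 64791*√197/3874532 ≈ -1.8711e+6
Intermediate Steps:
W(z) = -17 + z (W(z) = z - 17 = -17 + z)
n = √197 ≈ 14.036
T(v, h) = (v + √197)/(-58 + h) (T(v, h) = (v + √197)/(h + (-17 - 41)) = (v + √197)/(h - 58) = (v + √197)/(-58 + h))
-1871119 + T(110, -1084/414 - 512/(-626)) = -1871119 + (110 + √197)/(-58 + (-1084/414 - 512/(-626))) = -1871119 + (110 + √197)/(-58 + (-1084*1/414 - 512*(-1/626))) = -1871119 + (110 + √197)/(-58 + (-542/207 + 256/313)) = -1871119 + (110 + √197)/(-58 - 116654/64791) = -1871119 + (110 + √197)/(-3874532/64791) = -1871119 - 64791*(110 + √197)/3874532 = -1871119 + (-3563505/1937266 - 64791*√197/3874532) = -3624858784159/1937266 - 64791*√197/3874532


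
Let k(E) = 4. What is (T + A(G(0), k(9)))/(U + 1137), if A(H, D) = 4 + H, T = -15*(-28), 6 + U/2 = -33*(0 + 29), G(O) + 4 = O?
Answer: -140/263 ≈ -0.53232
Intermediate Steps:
G(O) = -4 + O
U = -1926 (U = -12 + 2*(-33*(0 + 29)) = -12 + 2*(-33*29) = -12 + 2*(-957) = -12 - 1914 = -1926)
T = 420
(T + A(G(0), k(9)))/(U + 1137) = (420 + (4 + (-4 + 0)))/(-1926 + 1137) = (420 + (4 - 4))/(-789) = (420 + 0)*(-1/789) = 420*(-1/789) = -140/263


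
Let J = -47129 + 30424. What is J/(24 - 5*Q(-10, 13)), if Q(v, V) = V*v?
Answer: -16705/674 ≈ -24.785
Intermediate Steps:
J = -16705
J/(24 - 5*Q(-10, 13)) = -16705/(24 - 65*(-10)) = -16705/(24 - 5*(-130)) = -16705/(24 + 650) = -16705/674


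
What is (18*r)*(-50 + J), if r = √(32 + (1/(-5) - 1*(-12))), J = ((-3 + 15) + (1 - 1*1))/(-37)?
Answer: -33516*√1095/185 ≈ -5995.0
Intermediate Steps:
J = -12/37 (J = (12 + (1 - 1))*(-1/37) = (12 + 0)*(-1/37) = 12*(-1/37) = -12/37 ≈ -0.32432)
r = √1095/5 (r = √(32 + (-⅕ + 12)) = √(32 + 59/5) = √(219/5) = √1095/5 ≈ 6.6182)
(18*r)*(-50 + J) = (18*(√1095/5))*(-50 - 12/37) = (18*√1095/5)*(-1862/37) = -33516*√1095/185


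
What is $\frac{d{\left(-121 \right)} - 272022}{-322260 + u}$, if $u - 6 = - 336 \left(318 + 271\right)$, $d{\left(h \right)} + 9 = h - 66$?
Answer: $\frac{136109}{260079} \approx 0.52334$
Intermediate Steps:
$d{\left(h \right)} = -75 + h$ ($d{\left(h \right)} = -9 + \left(h - 66\right) = -9 + \left(-66 + h\right) = -75 + h$)
$u = -197898$ ($u = 6 - 336 \left(318 + 271\right) = 6 - 197904 = -197898$)
$\frac{d{\left(-121 \right)} - 272022}{-322260 + u} = \frac{\left(-75 - 121\right) - 272022}{-322260 - 197898} = \frac{-196 - 272022}{-520158} = \left(-272218\right) \left(- \frac{1}{520158}\right) = \frac{136109}{260079}$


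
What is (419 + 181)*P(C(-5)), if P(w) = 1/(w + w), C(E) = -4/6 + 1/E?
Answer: -4500/13 ≈ -346.15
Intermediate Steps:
C(E) = -⅔ + 1/E (C(E) = -4*⅙ + 1/E = -⅔ + 1/E)
P(w) = 1/(2*w)
(419 + 181)*P(C(-5)) = (419 + 181)*(1/(2*(-⅔ + 1/(-5)))) = 600*(1/(2*(-⅔ - ⅕))) = 600*(1/(2*(-13/15))) = 600*((½)*(-15/13)) = 600*(-15/26) = -4500/13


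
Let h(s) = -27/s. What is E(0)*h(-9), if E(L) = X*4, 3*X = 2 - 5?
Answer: -12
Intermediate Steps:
X = -1 (X = (2 - 5)/3 = (⅓)*(-3) = -1)
E(L) = -4 (E(L) = -1*4 = -4)
E(0)*h(-9) = -(-108)/(-9) = -(-108)*(-1)/9 = -4*3 = -12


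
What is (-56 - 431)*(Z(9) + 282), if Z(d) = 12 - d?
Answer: -138795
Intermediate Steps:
(-56 - 431)*(Z(9) + 282) = (-56 - 431)*((12 - 1*9) + 282) = -487*((12 - 9) + 282) = -487*(3 + 282) = -487*285 = -138795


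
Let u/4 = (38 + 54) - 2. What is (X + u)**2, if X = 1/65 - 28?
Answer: 465739561/4225 ≈ 1.1023e+5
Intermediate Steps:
X = -1819/65 (X = 1/65 - 28 = -1819/65 ≈ -27.985)
u = 360 (u = 4*((38 + 54) - 2) = 4*(92 - 2) = 4*90 = 360)
(X + u)**2 = (-1819/65 + 360)**2 = (21581/65)**2 = 465739561/4225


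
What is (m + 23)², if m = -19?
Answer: 16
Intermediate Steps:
(m + 23)² = (-19 + 23)² = 4² = 16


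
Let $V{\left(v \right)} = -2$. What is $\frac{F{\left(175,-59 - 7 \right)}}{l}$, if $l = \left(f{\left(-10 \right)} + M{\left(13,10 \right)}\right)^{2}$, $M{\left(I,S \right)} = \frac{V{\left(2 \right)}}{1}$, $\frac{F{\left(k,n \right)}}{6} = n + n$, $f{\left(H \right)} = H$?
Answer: $- \frac{11}{2} \approx -5.5$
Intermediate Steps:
$F{\left(k,n \right)} = 12 n$ ($F{\left(k,n \right)} = 6 \left(n + n\right) = 6 \cdot 2 n = 12 n$)
$M{\left(I,S \right)} = -2$ ($M{\left(I,S \right)} = - \frac{2}{1} = \left(-2\right) 1 = -2$)
$l = 144$ ($l = \left(-10 - 2\right)^{2} = \left(-12\right)^{2} = 144$)
$\frac{F{\left(175,-59 - 7 \right)}}{l} = \frac{12 \left(-59 - 7\right)}{144} = 12 \left(-59 - 7\right) \frac{1}{144} = 12 \left(-66\right) \frac{1}{144} = \left(-792\right) \frac{1}{144} = - \frac{11}{2}$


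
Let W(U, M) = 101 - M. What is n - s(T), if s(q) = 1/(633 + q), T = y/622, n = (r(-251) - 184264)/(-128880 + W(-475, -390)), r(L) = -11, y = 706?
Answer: 36302049421/25320365024 ≈ 1.4337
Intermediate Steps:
n = 184275/128389 (n = (-11 - 184264)/(-128880 + (101 - 1*(-390))) = -184275/(-128880 + (101 + 390)) = -184275/(-128880 + 491) = -184275/(-128389) = -184275*(-1/128389) = 184275/128389 ≈ 1.4353)
T = 353/311 (T = 706/622 = 706*(1/622) = 353/311 ≈ 1.1350)
n - s(T) = 184275/128389 - 1/(633 + 353/311) = 184275/128389 - 1/197216/311 = 184275/128389 - 1*311/197216 = 184275/128389 - 311/197216 = 36302049421/25320365024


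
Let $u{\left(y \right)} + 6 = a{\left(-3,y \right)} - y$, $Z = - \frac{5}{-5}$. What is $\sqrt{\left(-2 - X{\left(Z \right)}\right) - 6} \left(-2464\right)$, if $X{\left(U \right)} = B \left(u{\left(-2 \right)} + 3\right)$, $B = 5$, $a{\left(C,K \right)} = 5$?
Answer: $- 4928 i \sqrt{7} \approx - 13038.0 i$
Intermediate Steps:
$Z = 1$ ($Z = \left(-5\right) \left(- \frac{1}{5}\right) = 1$)
$u{\left(y \right)} = -1 - y$ ($u{\left(y \right)} = -6 - \left(-5 + y\right) = -1 - y$)
$X{\left(U \right)} = 20$ ($X{\left(U \right)} = 5 \left(\left(-1 - -2\right) + 3\right) = 5 \left(\left(-1 + 2\right) + 3\right) = 5 \left(1 + 3\right) = 5 \cdot 4 = 20$)
$\sqrt{\left(-2 - X{\left(Z \right)}\right) - 6} \left(-2464\right) = \sqrt{\left(-2 - 20\right) - 6} \left(-2464\right) = \sqrt{-22 - 6} \left(-2464\right) = \sqrt{-28} \left(-2464\right) = 2 i \sqrt{7} \left(-2464\right) = - 4928 i \sqrt{7}$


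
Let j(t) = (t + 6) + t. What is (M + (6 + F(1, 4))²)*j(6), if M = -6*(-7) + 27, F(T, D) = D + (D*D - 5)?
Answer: 9180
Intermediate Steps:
F(T, D) = -5 + D + D² (F(T, D) = D + (D² - 5) = D + (-5 + D²) = -5 + D + D²)
j(t) = 6 + 2*t (j(t) = (6 + t) + t = 6 + 2*t)
M = 69 (M = 42 + 27 = 69)
(M + (6 + F(1, 4))²)*j(6) = (69 + (6 + (-5 + 4 + 4²))²)*(6 + 2*6) = (69 + (6 + (-5 + 4 + 16))²)*(6 + 12) = (69 + (6 + 15)²)*18 = (69 + 21²)*18 = (69 + 441)*18 = 510*18 = 9180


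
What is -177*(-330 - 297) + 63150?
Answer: 174129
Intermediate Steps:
-177*(-330 - 297) + 63150 = -177*(-627) + 63150 = 110979 + 63150 = 174129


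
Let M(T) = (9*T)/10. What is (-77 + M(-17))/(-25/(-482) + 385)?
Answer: -222443/927975 ≈ -0.23971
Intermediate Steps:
M(T) = 9*T/10 (M(T) = (9*T)*(⅒) = 9*T/10)
(-77 + M(-17))/(-25/(-482) + 385) = (-77 + (9/10)*(-17))/(-25/(-482) + 385) = (-77 - 153/10)/(-25*(-1/482) + 385) = -923/(10*(25/482 + 385)) = -923/(10*185595/482) = -923/10*482/185595 = -222443/927975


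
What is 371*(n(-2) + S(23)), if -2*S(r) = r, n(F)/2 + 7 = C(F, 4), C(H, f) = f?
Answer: -12985/2 ≈ -6492.5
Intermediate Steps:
n(F) = -6 (n(F) = -14 + 2*4 = -14 + 8 = -6)
S(r) = -r/2
371*(n(-2) + S(23)) = 371*(-6 - ½*23) = 371*(-6 - 23/2) = 371*(-35/2) = -12985/2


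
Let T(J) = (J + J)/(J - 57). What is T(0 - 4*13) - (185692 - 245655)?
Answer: 6536071/109 ≈ 59964.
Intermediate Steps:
T(J) = 2*J/(-57 + J) (T(J) = (2*J)/(-57 + J) = 2*J/(-57 + J))
T(0 - 4*13) - (185692 - 245655) = 2*(0 - 4*13)/(-57 + (0 - 4*13)) - (185692 - 245655) = 2*(0 - 52)/(-57 + (0 - 52)) - 1*(-59963) = 2*(-52)/(-57 - 52) + 59963 = 2*(-52)/(-109) + 59963 = 2*(-52)*(-1/109) + 59963 = 104/109 + 59963 = 6536071/109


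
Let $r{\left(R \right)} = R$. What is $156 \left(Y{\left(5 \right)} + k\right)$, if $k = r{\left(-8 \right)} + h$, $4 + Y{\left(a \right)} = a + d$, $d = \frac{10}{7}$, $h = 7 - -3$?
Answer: $\frac{4836}{7} \approx 690.86$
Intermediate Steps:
$h = 10$ ($h = 7 + \left(-11 + 14\right) = 7 + 3 = 10$)
$d = \frac{10}{7}$ ($d = 10 \cdot \frac{1}{7} = \frac{10}{7} \approx 1.4286$)
$Y{\left(a \right)} = - \frac{18}{7} + a$ ($Y{\left(a \right)} = -4 + \left(a + \frac{10}{7}\right) = -4 + \left(\frac{10}{7} + a\right) = - \frac{18}{7} + a$)
$k = 2$ ($k = -8 + 10 = 2$)
$156 \left(Y{\left(5 \right)} + k\right) = 156 \left(\left(- \frac{18}{7} + 5\right) + 2\right) = 156 \left(\frac{17}{7} + 2\right) = 156 \cdot \frac{31}{7} = \frac{4836}{7}$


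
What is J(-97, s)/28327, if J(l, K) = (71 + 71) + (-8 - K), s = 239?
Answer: -105/28327 ≈ -0.0037067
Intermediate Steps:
J(l, K) = 134 - K (J(l, K) = 142 + (-8 - K) = 134 - K)
J(-97, s)/28327 = (134 - 1*239)/28327 = (134 - 239)*(1/28327) = -105*1/28327 = -105/28327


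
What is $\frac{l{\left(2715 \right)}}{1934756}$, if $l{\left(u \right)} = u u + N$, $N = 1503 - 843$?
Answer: $\frac{7371885}{1934756} \approx 3.8102$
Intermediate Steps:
$N = 660$
$l{\left(u \right)} = 660 + u^{2}$ ($l{\left(u \right)} = u u + 660 = u^{2} + 660 = 660 + u^{2}$)
$\frac{l{\left(2715 \right)}}{1934756} = \frac{660 + 2715^{2}}{1934756} = \left(660 + 7371225\right) \frac{1}{1934756} = 7371885 \cdot \frac{1}{1934756} = \frac{7371885}{1934756}$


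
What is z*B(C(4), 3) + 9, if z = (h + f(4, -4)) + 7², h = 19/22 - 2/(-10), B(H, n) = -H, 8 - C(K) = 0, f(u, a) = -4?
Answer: -19773/55 ≈ -359.51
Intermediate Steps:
C(K) = 8 (C(K) = 8 - 1*0 = 8 + 0 = 8)
h = 117/110 (h = 19*(1/22) - 2*(-⅒) = 19/22 + ⅕ = 117/110 ≈ 1.0636)
z = 5067/110 (z = (117/110 - 4) + 7² = -323/110 + 49 = 5067/110 ≈ 46.064)
z*B(C(4), 3) + 9 = 5067*(-1*8)/110 + 9 = (5067/110)*(-8) + 9 = -20268/55 + 9 = -19773/55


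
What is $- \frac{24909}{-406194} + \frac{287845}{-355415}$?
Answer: $- \frac{7204525313}{9624496034} \approx -0.74856$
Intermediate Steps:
$- \frac{24909}{-406194} + \frac{287845}{-355415} = \left(-24909\right) \left(- \frac{1}{406194}\right) + 287845 \left(- \frac{1}{355415}\right) = \frac{8303}{135398} - \frac{57569}{71083} = - \frac{7204525313}{9624496034}$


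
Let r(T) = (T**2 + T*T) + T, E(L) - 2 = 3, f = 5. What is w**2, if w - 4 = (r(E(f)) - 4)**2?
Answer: 6786025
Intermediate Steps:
E(L) = 5 (E(L) = 2 + 3 = 5)
r(T) = T + 2*T**2 (r(T) = (T**2 + T**2) + T = 2*T**2 + T = T + 2*T**2)
w = 2605 (w = 4 + (5*(1 + 2*5) - 4)**2 = 4 + (5*(1 + 10) - 4)**2 = 4 + (5*11 - 4)**2 = 4 + (55 - 4)**2 = 4 + 51**2 = 4 + 2601 = 2605)
w**2 = 2605**2 = 6786025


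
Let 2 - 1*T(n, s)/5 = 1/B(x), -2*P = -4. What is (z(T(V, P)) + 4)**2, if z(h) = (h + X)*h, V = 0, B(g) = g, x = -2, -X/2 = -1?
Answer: 549081/16 ≈ 34318.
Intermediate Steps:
X = 2 (X = -2*(-1) = 2)
P = 2 (P = -1/2*(-4) = 2)
T(n, s) = 25/2 (T(n, s) = 10 - 5/(-2) = 10 - 5*(-1/2) = 10 + 5/2 = 25/2)
z(h) = h*(2 + h) (z(h) = (h + 2)*h = (2 + h)*h = h*(2 + h))
(z(T(V, P)) + 4)**2 = (25*(2 + 25/2)/2 + 4)**2 = ((25/2)*(29/2) + 4)**2 = (725/4 + 4)**2 = (741/4)**2 = 549081/16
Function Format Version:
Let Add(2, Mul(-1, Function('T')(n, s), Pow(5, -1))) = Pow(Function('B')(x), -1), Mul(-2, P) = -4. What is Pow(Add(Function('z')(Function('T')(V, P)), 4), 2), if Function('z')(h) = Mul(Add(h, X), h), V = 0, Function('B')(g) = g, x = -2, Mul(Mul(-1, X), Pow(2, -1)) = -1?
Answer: Rational(549081, 16) ≈ 34318.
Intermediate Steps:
X = 2 (X = Mul(-2, -1) = 2)
P = 2 (P = Mul(Rational(-1, 2), -4) = 2)
Function('T')(n, s) = Rational(25, 2) (Function('T')(n, s) = Add(10, Mul(-5, Pow(-2, -1))) = Add(10, Mul(-5, Rational(-1, 2))) = Add(10, Rational(5, 2)) = Rational(25, 2))
Function('z')(h) = Mul(h, Add(2, h)) (Function('z')(h) = Mul(Add(h, 2), h) = Mul(Add(2, h), h) = Mul(h, Add(2, h)))
Pow(Add(Function('z')(Function('T')(V, P)), 4), 2) = Pow(Add(Mul(Rational(25, 2), Add(2, Rational(25, 2))), 4), 2) = Pow(Add(Mul(Rational(25, 2), Rational(29, 2)), 4), 2) = Pow(Add(Rational(725, 4), 4), 2) = Pow(Rational(741, 4), 2) = Rational(549081, 16)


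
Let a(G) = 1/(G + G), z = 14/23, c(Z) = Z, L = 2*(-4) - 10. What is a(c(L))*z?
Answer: -7/414 ≈ -0.016908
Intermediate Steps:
L = -18 (L = -8 - 10 = -18)
z = 14/23 (z = 14*(1/23) = 14/23 ≈ 0.60870)
a(G) = 1/(2*G)
a(c(L))*z = ((1/2)/(-18))*(14/23) = ((1/2)*(-1/18))*(14/23) = -1/36*14/23 = -7/414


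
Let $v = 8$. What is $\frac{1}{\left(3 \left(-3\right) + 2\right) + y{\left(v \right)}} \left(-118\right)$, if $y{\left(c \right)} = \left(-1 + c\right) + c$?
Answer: $- \frac{59}{4} \approx -14.75$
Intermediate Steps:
$y{\left(c \right)} = -1 + 2 c$
$\frac{1}{\left(3 \left(-3\right) + 2\right) + y{\left(v \right)}} \left(-118\right) = \frac{1}{\left(3 \left(-3\right) + 2\right) + \left(-1 + 2 \cdot 8\right)} \left(-118\right) = \frac{1}{\left(-9 + 2\right) + \left(-1 + 16\right)} \left(-118\right) = \frac{1}{-7 + 15} \left(-118\right) = \frac{1}{8} \left(-118\right) = - \frac{59}{4}$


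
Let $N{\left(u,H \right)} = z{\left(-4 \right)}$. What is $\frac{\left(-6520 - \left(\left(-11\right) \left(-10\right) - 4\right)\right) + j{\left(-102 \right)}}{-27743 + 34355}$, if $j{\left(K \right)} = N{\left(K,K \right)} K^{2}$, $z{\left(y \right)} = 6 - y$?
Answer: $\frac{48707}{3306} \approx 14.733$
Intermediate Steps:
$N{\left(u,H \right)} = 10$ ($N{\left(u,H \right)} = 6 - -4 = 6 + 4 = 10$)
$j{\left(K \right)} = 10 K^{2}$
$\frac{\left(-6520 - \left(\left(-11\right) \left(-10\right) - 4\right)\right) + j{\left(-102 \right)}}{-27743 + 34355} = \frac{\left(-6520 - \left(\left(-11\right) \left(-10\right) - 4\right)\right) + 10 \left(-102\right)^{2}}{-27743 + 34355} = \frac{\left(-6520 - \left(110 - 4\right)\right) + 10 \cdot 10404}{6612} = \left(\left(-6520 - 106\right) + 104040\right) \frac{1}{6612} = \left(-6626 + 104040\right) \frac{1}{6612} = 97414 \cdot \frac{1}{6612} = \frac{48707}{3306}$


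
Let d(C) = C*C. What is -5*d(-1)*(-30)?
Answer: 150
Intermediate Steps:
d(C) = C**2
-5*d(-1)*(-30) = -5*(-1)**2*(-30) = -5*1*(-30) = -5*(-30) = 150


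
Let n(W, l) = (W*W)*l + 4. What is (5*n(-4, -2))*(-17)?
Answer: 2380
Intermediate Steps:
n(W, l) = 4 + l*W² (n(W, l) = W²*l + 4 = l*W² + 4 = 4 + l*W²)
(5*n(-4, -2))*(-17) = (5*(4 - 2*(-4)²))*(-17) = (5*(4 - 2*16))*(-17) = (5*(4 - 32))*(-17) = (5*(-28))*(-17) = -140*(-17) = 2380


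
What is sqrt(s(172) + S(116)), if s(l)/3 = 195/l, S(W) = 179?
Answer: sqrt(1349039)/86 ≈ 13.506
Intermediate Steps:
s(l) = 585/l (s(l) = 3*(195/l) = 585/l)
sqrt(s(172) + S(116)) = sqrt(585/172 + 179) = sqrt(31373/172) = sqrt(1349039)/86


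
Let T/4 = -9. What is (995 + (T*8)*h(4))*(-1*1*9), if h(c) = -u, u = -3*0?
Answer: -8955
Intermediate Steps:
T = -36 (T = 4*(-9) = -36)
u = 0
h(c) = 0 (h(c) = -1*0 = 0)
(995 + (T*8)*h(4))*(-1*1*9) = (995 - 36*8*0)*(-1*1*9) = (995 - 288*0)*(-1*9) = (995 + 0)*(-9) = 995*(-9) = -8955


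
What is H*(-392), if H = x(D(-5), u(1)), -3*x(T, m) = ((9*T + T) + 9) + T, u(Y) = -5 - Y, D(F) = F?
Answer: -18032/3 ≈ -6010.7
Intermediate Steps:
x(T, m) = -3 - 11*T/3 (x(T, m) = -(((9*T + T) + 9) + T)/3 = -((10*T + 9) + T)/3 = -((9 + 10*T) + T)/3 = -(9 + 11*T)/3 = -3 - 11*T/3)
H = 46/3 (H = -3 - 11/3*(-5) = -3 + 55/3 = 46/3 ≈ 15.333)
H*(-392) = (46/3)*(-392) = -18032/3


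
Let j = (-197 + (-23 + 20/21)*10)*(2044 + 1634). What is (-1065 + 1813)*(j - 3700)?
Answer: -8059133016/7 ≈ -1.1513e+9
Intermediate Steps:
j = -10748342/7 (j = (-197 + (-23 + 20*(1/21))*10)*3678 = (-197 + (-23 + 20/21)*10)*3678 = (-197 - 463/21*10)*3678 = (-197 - 4630/21)*3678 = -8767/21*3678 = -10748342/7 ≈ -1.5355e+6)
(-1065 + 1813)*(j - 3700) = (-1065 + 1813)*(-10748342/7 - 3700) = 748*(-10774242/7) = -8059133016/7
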